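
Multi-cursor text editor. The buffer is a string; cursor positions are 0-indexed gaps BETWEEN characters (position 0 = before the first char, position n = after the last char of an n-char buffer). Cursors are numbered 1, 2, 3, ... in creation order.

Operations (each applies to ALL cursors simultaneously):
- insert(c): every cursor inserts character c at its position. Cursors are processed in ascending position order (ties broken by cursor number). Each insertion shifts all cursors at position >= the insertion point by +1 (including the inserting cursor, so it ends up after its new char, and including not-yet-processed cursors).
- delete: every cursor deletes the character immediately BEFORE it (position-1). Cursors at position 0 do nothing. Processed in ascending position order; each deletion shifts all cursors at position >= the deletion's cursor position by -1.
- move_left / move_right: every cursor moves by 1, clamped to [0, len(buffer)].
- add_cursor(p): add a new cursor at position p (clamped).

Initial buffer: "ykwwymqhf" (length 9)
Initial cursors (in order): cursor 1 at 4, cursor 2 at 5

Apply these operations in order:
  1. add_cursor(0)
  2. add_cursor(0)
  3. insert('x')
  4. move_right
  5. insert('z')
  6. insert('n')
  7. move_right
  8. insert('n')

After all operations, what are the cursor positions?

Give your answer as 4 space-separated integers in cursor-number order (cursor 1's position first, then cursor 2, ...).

After op 1 (add_cursor(0)): buffer="ykwwymqhf" (len 9), cursors c3@0 c1@4 c2@5, authorship .........
After op 2 (add_cursor(0)): buffer="ykwwymqhf" (len 9), cursors c3@0 c4@0 c1@4 c2@5, authorship .........
After op 3 (insert('x')): buffer="xxykwwxyxmqhf" (len 13), cursors c3@2 c4@2 c1@7 c2@9, authorship 34....1.2....
After op 4 (move_right): buffer="xxykwwxyxmqhf" (len 13), cursors c3@3 c4@3 c1@8 c2@10, authorship 34....1.2....
After op 5 (insert('z')): buffer="xxyzzkwwxyzxmzqhf" (len 17), cursors c3@5 c4@5 c1@11 c2@14, authorship 34.34...1.12.2...
After op 6 (insert('n')): buffer="xxyzznnkwwxyznxmznqhf" (len 21), cursors c3@7 c4@7 c1@14 c2@18, authorship 34.3434...1.112.22...
After op 7 (move_right): buffer="xxyzznnkwwxyznxmznqhf" (len 21), cursors c3@8 c4@8 c1@15 c2@19, authorship 34.3434...1.112.22...
After op 8 (insert('n')): buffer="xxyzznnknnwwxyznxnmznqnhf" (len 25), cursors c3@10 c4@10 c1@18 c2@23, authorship 34.3434.34..1.1121.22.2..

Answer: 18 23 10 10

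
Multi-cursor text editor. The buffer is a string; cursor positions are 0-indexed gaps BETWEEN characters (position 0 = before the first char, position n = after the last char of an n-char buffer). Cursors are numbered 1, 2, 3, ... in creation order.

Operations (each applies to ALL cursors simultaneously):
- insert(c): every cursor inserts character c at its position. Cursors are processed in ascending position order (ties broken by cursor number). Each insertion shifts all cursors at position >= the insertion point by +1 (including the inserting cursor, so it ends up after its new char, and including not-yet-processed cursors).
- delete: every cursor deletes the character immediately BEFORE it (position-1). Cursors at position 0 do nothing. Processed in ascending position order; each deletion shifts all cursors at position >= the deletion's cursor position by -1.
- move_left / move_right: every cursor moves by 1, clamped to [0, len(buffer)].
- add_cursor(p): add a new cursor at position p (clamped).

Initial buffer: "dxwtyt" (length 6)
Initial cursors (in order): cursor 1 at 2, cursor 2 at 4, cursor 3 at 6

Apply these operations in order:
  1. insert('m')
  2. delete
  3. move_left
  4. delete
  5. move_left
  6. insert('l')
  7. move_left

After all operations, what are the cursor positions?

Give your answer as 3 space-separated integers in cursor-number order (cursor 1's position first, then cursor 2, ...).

After op 1 (insert('m')): buffer="dxmwtmytm" (len 9), cursors c1@3 c2@6 c3@9, authorship ..1..2..3
After op 2 (delete): buffer="dxwtyt" (len 6), cursors c1@2 c2@4 c3@6, authorship ......
After op 3 (move_left): buffer="dxwtyt" (len 6), cursors c1@1 c2@3 c3@5, authorship ......
After op 4 (delete): buffer="xtt" (len 3), cursors c1@0 c2@1 c3@2, authorship ...
After op 5 (move_left): buffer="xtt" (len 3), cursors c1@0 c2@0 c3@1, authorship ...
After op 6 (insert('l')): buffer="llxltt" (len 6), cursors c1@2 c2@2 c3@4, authorship 12.3..
After op 7 (move_left): buffer="llxltt" (len 6), cursors c1@1 c2@1 c3@3, authorship 12.3..

Answer: 1 1 3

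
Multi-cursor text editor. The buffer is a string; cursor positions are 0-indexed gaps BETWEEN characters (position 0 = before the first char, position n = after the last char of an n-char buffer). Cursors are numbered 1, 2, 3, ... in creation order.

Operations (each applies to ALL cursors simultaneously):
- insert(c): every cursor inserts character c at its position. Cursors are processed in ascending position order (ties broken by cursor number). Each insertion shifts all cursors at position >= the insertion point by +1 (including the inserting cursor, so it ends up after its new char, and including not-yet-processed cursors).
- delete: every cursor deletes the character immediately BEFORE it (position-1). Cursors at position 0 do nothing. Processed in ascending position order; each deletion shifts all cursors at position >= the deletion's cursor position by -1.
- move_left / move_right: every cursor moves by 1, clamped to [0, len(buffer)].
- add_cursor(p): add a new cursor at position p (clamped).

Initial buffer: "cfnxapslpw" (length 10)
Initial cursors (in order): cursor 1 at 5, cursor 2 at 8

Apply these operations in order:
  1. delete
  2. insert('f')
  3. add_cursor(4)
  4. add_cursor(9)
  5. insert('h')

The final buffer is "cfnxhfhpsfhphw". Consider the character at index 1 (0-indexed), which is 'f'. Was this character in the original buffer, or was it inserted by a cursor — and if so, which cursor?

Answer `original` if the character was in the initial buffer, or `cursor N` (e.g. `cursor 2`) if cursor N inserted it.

After op 1 (delete): buffer="cfnxpspw" (len 8), cursors c1@4 c2@6, authorship ........
After op 2 (insert('f')): buffer="cfnxfpsfpw" (len 10), cursors c1@5 c2@8, authorship ....1..2..
After op 3 (add_cursor(4)): buffer="cfnxfpsfpw" (len 10), cursors c3@4 c1@5 c2@8, authorship ....1..2..
After op 4 (add_cursor(9)): buffer="cfnxfpsfpw" (len 10), cursors c3@4 c1@5 c2@8 c4@9, authorship ....1..2..
After op 5 (insert('h')): buffer="cfnxhfhpsfhphw" (len 14), cursors c3@5 c1@7 c2@11 c4@13, authorship ....311..22.4.
Authorship (.=original, N=cursor N): . . . . 3 1 1 . . 2 2 . 4 .
Index 1: author = original

Answer: original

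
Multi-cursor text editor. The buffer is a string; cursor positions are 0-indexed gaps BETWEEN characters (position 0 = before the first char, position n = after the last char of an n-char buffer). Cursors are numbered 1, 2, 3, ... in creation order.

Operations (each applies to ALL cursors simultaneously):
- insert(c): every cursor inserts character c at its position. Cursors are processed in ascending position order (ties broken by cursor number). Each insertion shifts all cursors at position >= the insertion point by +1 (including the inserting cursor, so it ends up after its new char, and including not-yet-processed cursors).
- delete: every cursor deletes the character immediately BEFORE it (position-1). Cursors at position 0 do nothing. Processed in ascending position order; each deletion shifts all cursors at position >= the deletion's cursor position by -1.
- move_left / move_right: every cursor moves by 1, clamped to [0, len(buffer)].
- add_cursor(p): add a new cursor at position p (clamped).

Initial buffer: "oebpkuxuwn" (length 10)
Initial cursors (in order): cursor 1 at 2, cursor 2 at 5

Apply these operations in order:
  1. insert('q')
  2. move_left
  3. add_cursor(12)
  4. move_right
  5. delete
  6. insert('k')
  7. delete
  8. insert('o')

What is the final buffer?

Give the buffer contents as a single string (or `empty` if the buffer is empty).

Answer: oeobpkouxuwo

Derivation:
After op 1 (insert('q')): buffer="oeqbpkquxuwn" (len 12), cursors c1@3 c2@7, authorship ..1...2.....
After op 2 (move_left): buffer="oeqbpkquxuwn" (len 12), cursors c1@2 c2@6, authorship ..1...2.....
After op 3 (add_cursor(12)): buffer="oeqbpkquxuwn" (len 12), cursors c1@2 c2@6 c3@12, authorship ..1...2.....
After op 4 (move_right): buffer="oeqbpkquxuwn" (len 12), cursors c1@3 c2@7 c3@12, authorship ..1...2.....
After op 5 (delete): buffer="oebpkuxuw" (len 9), cursors c1@2 c2@5 c3@9, authorship .........
After op 6 (insert('k')): buffer="oekbpkkuxuwk" (len 12), cursors c1@3 c2@7 c3@12, authorship ..1...2....3
After op 7 (delete): buffer="oebpkuxuw" (len 9), cursors c1@2 c2@5 c3@9, authorship .........
After op 8 (insert('o')): buffer="oeobpkouxuwo" (len 12), cursors c1@3 c2@7 c3@12, authorship ..1...2....3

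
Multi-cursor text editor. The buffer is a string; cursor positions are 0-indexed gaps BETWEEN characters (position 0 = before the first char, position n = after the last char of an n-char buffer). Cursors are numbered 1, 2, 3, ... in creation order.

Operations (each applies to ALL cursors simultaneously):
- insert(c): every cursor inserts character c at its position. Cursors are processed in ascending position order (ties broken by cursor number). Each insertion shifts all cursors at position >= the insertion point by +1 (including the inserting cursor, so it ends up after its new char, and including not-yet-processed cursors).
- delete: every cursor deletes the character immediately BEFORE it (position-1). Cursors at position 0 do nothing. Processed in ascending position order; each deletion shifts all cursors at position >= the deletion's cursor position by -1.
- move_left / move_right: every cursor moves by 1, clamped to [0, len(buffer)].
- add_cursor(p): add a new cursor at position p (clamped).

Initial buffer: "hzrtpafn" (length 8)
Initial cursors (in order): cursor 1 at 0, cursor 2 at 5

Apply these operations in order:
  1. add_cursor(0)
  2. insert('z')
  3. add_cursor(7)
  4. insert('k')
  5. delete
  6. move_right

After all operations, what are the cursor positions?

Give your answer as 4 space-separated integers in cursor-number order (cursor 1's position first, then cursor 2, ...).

After op 1 (add_cursor(0)): buffer="hzrtpafn" (len 8), cursors c1@0 c3@0 c2@5, authorship ........
After op 2 (insert('z')): buffer="zzhzrtpzafn" (len 11), cursors c1@2 c3@2 c2@8, authorship 13.....2...
After op 3 (add_cursor(7)): buffer="zzhzrtpzafn" (len 11), cursors c1@2 c3@2 c4@7 c2@8, authorship 13.....2...
After op 4 (insert('k')): buffer="zzkkhzrtpkzkafn" (len 15), cursors c1@4 c3@4 c4@10 c2@12, authorship 1313.....422...
After op 5 (delete): buffer="zzhzrtpzafn" (len 11), cursors c1@2 c3@2 c4@7 c2@8, authorship 13.....2...
After op 6 (move_right): buffer="zzhzrtpzafn" (len 11), cursors c1@3 c3@3 c4@8 c2@9, authorship 13.....2...

Answer: 3 9 3 8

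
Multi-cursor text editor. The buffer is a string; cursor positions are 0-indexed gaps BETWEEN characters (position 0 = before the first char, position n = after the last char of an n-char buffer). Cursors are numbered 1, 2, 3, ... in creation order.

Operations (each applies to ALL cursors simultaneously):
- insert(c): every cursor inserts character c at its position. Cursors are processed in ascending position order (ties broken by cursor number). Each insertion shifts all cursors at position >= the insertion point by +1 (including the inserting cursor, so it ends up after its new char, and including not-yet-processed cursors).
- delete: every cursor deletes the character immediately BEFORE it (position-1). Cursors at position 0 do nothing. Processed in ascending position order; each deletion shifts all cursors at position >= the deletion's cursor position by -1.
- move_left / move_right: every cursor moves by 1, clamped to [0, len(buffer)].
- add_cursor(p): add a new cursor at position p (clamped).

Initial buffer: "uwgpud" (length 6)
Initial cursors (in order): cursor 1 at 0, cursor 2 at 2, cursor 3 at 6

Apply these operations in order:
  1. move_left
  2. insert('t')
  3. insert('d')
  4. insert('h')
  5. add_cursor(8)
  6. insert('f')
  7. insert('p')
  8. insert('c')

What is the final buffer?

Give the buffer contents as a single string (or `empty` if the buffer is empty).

Answer: tdhfpcutdhfpcwfpcgputdhfpcd

Derivation:
After op 1 (move_left): buffer="uwgpud" (len 6), cursors c1@0 c2@1 c3@5, authorship ......
After op 2 (insert('t')): buffer="tutwgputd" (len 9), cursors c1@1 c2@3 c3@8, authorship 1.2....3.
After op 3 (insert('d')): buffer="tdutdwgputdd" (len 12), cursors c1@2 c2@5 c3@11, authorship 11.22....33.
After op 4 (insert('h')): buffer="tdhutdhwgputdhd" (len 15), cursors c1@3 c2@7 c3@14, authorship 111.222....333.
After op 5 (add_cursor(8)): buffer="tdhutdhwgputdhd" (len 15), cursors c1@3 c2@7 c4@8 c3@14, authorship 111.222....333.
After op 6 (insert('f')): buffer="tdhfutdhfwfgputdhfd" (len 19), cursors c1@4 c2@9 c4@11 c3@18, authorship 1111.2222.4...3333.
After op 7 (insert('p')): buffer="tdhfputdhfpwfpgputdhfpd" (len 23), cursors c1@5 c2@11 c4@14 c3@22, authorship 11111.22222.44...33333.
After op 8 (insert('c')): buffer="tdhfpcutdhfpcwfpcgputdhfpcd" (len 27), cursors c1@6 c2@13 c4@17 c3@26, authorship 111111.222222.444...333333.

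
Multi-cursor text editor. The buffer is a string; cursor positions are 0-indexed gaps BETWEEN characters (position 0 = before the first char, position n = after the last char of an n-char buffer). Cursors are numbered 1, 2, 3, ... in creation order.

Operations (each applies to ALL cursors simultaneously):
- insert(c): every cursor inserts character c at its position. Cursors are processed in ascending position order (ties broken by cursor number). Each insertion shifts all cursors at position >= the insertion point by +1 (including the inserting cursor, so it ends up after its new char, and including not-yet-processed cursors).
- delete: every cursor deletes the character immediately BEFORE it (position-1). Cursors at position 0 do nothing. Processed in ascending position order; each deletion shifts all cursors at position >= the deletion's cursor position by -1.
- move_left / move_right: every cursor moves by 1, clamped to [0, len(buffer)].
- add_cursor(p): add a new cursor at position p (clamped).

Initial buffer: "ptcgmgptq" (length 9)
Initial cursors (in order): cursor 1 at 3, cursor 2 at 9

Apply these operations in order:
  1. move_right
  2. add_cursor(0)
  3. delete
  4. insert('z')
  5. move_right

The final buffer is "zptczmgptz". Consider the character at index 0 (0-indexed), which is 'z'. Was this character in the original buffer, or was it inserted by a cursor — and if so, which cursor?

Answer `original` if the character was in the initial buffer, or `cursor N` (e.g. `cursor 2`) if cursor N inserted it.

After op 1 (move_right): buffer="ptcgmgptq" (len 9), cursors c1@4 c2@9, authorship .........
After op 2 (add_cursor(0)): buffer="ptcgmgptq" (len 9), cursors c3@0 c1@4 c2@9, authorship .........
After op 3 (delete): buffer="ptcmgpt" (len 7), cursors c3@0 c1@3 c2@7, authorship .......
After op 4 (insert('z')): buffer="zptczmgptz" (len 10), cursors c3@1 c1@5 c2@10, authorship 3...1....2
After op 5 (move_right): buffer="zptczmgptz" (len 10), cursors c3@2 c1@6 c2@10, authorship 3...1....2
Authorship (.=original, N=cursor N): 3 . . . 1 . . . . 2
Index 0: author = 3

Answer: cursor 3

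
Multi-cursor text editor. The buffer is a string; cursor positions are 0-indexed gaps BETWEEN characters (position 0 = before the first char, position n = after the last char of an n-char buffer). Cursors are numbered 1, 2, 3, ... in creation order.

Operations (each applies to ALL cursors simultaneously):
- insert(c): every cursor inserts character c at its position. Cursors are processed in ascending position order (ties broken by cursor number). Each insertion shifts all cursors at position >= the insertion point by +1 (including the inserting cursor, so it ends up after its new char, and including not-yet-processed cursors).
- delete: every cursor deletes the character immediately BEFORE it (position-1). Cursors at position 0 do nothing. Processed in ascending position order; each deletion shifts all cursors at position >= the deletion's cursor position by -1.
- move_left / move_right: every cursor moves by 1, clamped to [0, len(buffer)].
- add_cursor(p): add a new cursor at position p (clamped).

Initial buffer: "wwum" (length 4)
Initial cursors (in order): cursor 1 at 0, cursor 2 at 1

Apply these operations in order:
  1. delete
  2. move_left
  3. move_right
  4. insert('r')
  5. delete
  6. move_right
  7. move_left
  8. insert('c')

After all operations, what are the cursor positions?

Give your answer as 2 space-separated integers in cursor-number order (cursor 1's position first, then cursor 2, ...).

After op 1 (delete): buffer="wum" (len 3), cursors c1@0 c2@0, authorship ...
After op 2 (move_left): buffer="wum" (len 3), cursors c1@0 c2@0, authorship ...
After op 3 (move_right): buffer="wum" (len 3), cursors c1@1 c2@1, authorship ...
After op 4 (insert('r')): buffer="wrrum" (len 5), cursors c1@3 c2@3, authorship .12..
After op 5 (delete): buffer="wum" (len 3), cursors c1@1 c2@1, authorship ...
After op 6 (move_right): buffer="wum" (len 3), cursors c1@2 c2@2, authorship ...
After op 7 (move_left): buffer="wum" (len 3), cursors c1@1 c2@1, authorship ...
After op 8 (insert('c')): buffer="wccum" (len 5), cursors c1@3 c2@3, authorship .12..

Answer: 3 3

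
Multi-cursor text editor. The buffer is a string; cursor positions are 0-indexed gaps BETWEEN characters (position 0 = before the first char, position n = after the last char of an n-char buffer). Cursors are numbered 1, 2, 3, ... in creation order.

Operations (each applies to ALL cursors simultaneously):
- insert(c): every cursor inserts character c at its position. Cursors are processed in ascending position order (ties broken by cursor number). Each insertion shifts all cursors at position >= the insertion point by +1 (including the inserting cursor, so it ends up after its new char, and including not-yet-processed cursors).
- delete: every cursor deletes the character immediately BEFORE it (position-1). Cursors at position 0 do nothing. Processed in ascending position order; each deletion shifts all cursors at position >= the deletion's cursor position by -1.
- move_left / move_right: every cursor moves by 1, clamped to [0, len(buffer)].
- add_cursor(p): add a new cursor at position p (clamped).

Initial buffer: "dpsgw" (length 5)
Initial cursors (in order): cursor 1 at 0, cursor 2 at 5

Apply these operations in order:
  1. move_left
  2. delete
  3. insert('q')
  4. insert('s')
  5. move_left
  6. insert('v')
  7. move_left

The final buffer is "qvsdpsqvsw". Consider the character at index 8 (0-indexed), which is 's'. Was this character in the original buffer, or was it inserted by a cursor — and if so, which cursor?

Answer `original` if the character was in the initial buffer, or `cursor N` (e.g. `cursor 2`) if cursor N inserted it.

Answer: cursor 2

Derivation:
After op 1 (move_left): buffer="dpsgw" (len 5), cursors c1@0 c2@4, authorship .....
After op 2 (delete): buffer="dpsw" (len 4), cursors c1@0 c2@3, authorship ....
After op 3 (insert('q')): buffer="qdpsqw" (len 6), cursors c1@1 c2@5, authorship 1...2.
After op 4 (insert('s')): buffer="qsdpsqsw" (len 8), cursors c1@2 c2@7, authorship 11...22.
After op 5 (move_left): buffer="qsdpsqsw" (len 8), cursors c1@1 c2@6, authorship 11...22.
After op 6 (insert('v')): buffer="qvsdpsqvsw" (len 10), cursors c1@2 c2@8, authorship 111...222.
After op 7 (move_left): buffer="qvsdpsqvsw" (len 10), cursors c1@1 c2@7, authorship 111...222.
Authorship (.=original, N=cursor N): 1 1 1 . . . 2 2 2 .
Index 8: author = 2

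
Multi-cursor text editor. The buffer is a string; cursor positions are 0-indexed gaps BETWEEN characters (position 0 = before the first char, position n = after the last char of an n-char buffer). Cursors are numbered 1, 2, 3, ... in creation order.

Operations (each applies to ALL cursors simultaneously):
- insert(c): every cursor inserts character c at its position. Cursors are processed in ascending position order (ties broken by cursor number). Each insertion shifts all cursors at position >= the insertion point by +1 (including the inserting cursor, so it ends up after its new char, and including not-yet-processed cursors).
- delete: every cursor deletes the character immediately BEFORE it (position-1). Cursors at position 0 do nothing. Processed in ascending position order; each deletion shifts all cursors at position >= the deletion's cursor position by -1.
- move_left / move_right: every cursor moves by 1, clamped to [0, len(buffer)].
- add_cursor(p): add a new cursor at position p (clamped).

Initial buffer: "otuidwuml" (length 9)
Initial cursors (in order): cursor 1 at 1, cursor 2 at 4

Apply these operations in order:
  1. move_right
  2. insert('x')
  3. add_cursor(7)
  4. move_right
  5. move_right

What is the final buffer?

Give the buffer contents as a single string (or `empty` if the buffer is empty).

Answer: otxuidxwuml

Derivation:
After op 1 (move_right): buffer="otuidwuml" (len 9), cursors c1@2 c2@5, authorship .........
After op 2 (insert('x')): buffer="otxuidxwuml" (len 11), cursors c1@3 c2@7, authorship ..1...2....
After op 3 (add_cursor(7)): buffer="otxuidxwuml" (len 11), cursors c1@3 c2@7 c3@7, authorship ..1...2....
After op 4 (move_right): buffer="otxuidxwuml" (len 11), cursors c1@4 c2@8 c3@8, authorship ..1...2....
After op 5 (move_right): buffer="otxuidxwuml" (len 11), cursors c1@5 c2@9 c3@9, authorship ..1...2....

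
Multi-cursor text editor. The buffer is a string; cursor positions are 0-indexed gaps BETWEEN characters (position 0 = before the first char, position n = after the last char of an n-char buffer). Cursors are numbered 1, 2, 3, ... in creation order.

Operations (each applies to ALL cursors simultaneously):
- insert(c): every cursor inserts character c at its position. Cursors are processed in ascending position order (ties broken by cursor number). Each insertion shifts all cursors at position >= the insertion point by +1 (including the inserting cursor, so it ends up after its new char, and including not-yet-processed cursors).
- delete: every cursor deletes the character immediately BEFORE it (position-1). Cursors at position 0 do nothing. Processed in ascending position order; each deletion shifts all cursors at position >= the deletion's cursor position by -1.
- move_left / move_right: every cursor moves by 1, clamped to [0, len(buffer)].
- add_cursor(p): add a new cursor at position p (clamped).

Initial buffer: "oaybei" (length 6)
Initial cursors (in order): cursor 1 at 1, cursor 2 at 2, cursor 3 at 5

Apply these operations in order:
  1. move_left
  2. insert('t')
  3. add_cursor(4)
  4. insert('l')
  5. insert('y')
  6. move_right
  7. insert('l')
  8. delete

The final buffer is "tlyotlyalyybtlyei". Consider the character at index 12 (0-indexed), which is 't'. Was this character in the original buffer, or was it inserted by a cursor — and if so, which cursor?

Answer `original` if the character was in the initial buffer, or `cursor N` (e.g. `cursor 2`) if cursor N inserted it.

After op 1 (move_left): buffer="oaybei" (len 6), cursors c1@0 c2@1 c3@4, authorship ......
After op 2 (insert('t')): buffer="totaybtei" (len 9), cursors c1@1 c2@3 c3@7, authorship 1.2...3..
After op 3 (add_cursor(4)): buffer="totaybtei" (len 9), cursors c1@1 c2@3 c4@4 c3@7, authorship 1.2...3..
After op 4 (insert('l')): buffer="tlotlalybtlei" (len 13), cursors c1@2 c2@5 c4@7 c3@11, authorship 11.22.4..33..
After op 5 (insert('y')): buffer="tlyotlyalyybtlyei" (len 17), cursors c1@3 c2@7 c4@10 c3@15, authorship 111.222.44..333..
After op 6 (move_right): buffer="tlyotlyalyybtlyei" (len 17), cursors c1@4 c2@8 c4@11 c3@16, authorship 111.222.44..333..
After op 7 (insert('l')): buffer="tlyoltlyallyylbtlyeli" (len 21), cursors c1@5 c2@10 c4@14 c3@20, authorship 111.1222.244.4.333.3.
After op 8 (delete): buffer="tlyotlyalyybtlyei" (len 17), cursors c1@4 c2@8 c4@11 c3@16, authorship 111.222.44..333..
Authorship (.=original, N=cursor N): 1 1 1 . 2 2 2 . 4 4 . . 3 3 3 . .
Index 12: author = 3

Answer: cursor 3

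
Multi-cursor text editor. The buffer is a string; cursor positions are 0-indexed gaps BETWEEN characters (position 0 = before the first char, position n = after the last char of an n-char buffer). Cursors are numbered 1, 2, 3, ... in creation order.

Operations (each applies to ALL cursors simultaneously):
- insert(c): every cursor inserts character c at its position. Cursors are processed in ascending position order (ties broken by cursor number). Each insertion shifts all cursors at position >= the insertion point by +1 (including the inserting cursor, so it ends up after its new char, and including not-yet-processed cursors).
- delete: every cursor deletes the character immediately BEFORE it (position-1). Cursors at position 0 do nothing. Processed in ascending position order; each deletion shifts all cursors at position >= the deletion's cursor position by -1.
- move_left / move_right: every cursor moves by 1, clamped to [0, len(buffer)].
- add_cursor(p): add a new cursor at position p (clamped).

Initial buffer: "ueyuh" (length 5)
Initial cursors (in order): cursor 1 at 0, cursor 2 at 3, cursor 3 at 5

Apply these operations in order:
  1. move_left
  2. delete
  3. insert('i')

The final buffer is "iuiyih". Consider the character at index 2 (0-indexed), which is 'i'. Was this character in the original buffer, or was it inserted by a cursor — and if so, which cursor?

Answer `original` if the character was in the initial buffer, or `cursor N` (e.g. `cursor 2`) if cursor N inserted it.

After op 1 (move_left): buffer="ueyuh" (len 5), cursors c1@0 c2@2 c3@4, authorship .....
After op 2 (delete): buffer="uyh" (len 3), cursors c1@0 c2@1 c3@2, authorship ...
After op 3 (insert('i')): buffer="iuiyih" (len 6), cursors c1@1 c2@3 c3@5, authorship 1.2.3.
Authorship (.=original, N=cursor N): 1 . 2 . 3 .
Index 2: author = 2

Answer: cursor 2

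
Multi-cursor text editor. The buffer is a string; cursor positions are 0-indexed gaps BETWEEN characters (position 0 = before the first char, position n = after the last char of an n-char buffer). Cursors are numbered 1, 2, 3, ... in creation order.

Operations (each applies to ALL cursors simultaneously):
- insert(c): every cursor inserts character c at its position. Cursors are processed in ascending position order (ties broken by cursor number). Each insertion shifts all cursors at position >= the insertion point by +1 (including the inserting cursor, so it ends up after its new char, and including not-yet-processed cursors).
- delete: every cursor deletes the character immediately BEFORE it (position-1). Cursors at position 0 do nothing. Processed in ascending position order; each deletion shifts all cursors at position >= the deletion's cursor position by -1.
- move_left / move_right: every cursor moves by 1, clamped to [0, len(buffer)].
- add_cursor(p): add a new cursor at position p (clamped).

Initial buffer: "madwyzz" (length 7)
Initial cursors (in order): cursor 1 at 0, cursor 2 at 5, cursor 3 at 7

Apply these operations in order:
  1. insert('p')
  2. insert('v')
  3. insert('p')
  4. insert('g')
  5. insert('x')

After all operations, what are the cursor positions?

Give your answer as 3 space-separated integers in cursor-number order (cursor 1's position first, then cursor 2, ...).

Answer: 5 15 22

Derivation:
After op 1 (insert('p')): buffer="pmadwypzzp" (len 10), cursors c1@1 c2@7 c3@10, authorship 1.....2..3
After op 2 (insert('v')): buffer="pvmadwypvzzpv" (len 13), cursors c1@2 c2@9 c3@13, authorship 11.....22..33
After op 3 (insert('p')): buffer="pvpmadwypvpzzpvp" (len 16), cursors c1@3 c2@11 c3@16, authorship 111.....222..333
After op 4 (insert('g')): buffer="pvpgmadwypvpgzzpvpg" (len 19), cursors c1@4 c2@13 c3@19, authorship 1111.....2222..3333
After op 5 (insert('x')): buffer="pvpgxmadwypvpgxzzpvpgx" (len 22), cursors c1@5 c2@15 c3@22, authorship 11111.....22222..33333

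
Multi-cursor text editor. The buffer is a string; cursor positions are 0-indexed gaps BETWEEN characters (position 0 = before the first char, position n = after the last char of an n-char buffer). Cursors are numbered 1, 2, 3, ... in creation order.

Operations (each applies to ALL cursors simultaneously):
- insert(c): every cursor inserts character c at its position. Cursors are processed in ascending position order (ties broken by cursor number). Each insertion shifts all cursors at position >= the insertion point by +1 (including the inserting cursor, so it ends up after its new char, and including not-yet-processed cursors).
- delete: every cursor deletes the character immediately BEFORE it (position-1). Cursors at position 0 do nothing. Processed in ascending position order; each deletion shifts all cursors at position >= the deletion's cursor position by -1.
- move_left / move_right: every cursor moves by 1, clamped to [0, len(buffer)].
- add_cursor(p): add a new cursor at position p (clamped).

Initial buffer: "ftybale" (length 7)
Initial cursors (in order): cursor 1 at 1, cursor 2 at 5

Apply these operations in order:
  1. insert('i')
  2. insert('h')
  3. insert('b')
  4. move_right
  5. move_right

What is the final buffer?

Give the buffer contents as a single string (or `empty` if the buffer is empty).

Answer: fihbtybaihble

Derivation:
After op 1 (insert('i')): buffer="fitybaile" (len 9), cursors c1@2 c2@7, authorship .1....2..
After op 2 (insert('h')): buffer="fihtybaihle" (len 11), cursors c1@3 c2@9, authorship .11....22..
After op 3 (insert('b')): buffer="fihbtybaihble" (len 13), cursors c1@4 c2@11, authorship .111....222..
After op 4 (move_right): buffer="fihbtybaihble" (len 13), cursors c1@5 c2@12, authorship .111....222..
After op 5 (move_right): buffer="fihbtybaihble" (len 13), cursors c1@6 c2@13, authorship .111....222..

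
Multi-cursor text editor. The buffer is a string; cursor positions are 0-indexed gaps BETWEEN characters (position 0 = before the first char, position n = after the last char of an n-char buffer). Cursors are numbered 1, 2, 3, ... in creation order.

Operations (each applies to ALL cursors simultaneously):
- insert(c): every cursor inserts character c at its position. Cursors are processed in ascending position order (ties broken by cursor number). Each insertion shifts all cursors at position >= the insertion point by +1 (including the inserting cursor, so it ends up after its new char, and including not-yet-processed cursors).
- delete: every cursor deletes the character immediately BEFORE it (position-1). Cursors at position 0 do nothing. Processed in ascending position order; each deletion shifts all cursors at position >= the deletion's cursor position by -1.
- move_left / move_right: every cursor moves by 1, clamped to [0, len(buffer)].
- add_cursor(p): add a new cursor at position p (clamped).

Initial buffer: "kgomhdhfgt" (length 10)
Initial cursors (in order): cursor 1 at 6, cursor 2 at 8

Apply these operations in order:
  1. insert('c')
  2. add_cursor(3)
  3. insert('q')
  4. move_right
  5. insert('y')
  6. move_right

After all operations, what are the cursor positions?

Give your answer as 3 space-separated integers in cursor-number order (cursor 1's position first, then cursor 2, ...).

After op 1 (insert('c')): buffer="kgomhdchfcgt" (len 12), cursors c1@7 c2@10, authorship ......1..2..
After op 2 (add_cursor(3)): buffer="kgomhdchfcgt" (len 12), cursors c3@3 c1@7 c2@10, authorship ......1..2..
After op 3 (insert('q')): buffer="kgoqmhdcqhfcqgt" (len 15), cursors c3@4 c1@9 c2@13, authorship ...3...11..22..
After op 4 (move_right): buffer="kgoqmhdcqhfcqgt" (len 15), cursors c3@5 c1@10 c2@14, authorship ...3...11..22..
After op 5 (insert('y')): buffer="kgoqmyhdcqhyfcqgyt" (len 18), cursors c3@6 c1@12 c2@17, authorship ...3.3..11.1.22.2.
After op 6 (move_right): buffer="kgoqmyhdcqhyfcqgyt" (len 18), cursors c3@7 c1@13 c2@18, authorship ...3.3..11.1.22.2.

Answer: 13 18 7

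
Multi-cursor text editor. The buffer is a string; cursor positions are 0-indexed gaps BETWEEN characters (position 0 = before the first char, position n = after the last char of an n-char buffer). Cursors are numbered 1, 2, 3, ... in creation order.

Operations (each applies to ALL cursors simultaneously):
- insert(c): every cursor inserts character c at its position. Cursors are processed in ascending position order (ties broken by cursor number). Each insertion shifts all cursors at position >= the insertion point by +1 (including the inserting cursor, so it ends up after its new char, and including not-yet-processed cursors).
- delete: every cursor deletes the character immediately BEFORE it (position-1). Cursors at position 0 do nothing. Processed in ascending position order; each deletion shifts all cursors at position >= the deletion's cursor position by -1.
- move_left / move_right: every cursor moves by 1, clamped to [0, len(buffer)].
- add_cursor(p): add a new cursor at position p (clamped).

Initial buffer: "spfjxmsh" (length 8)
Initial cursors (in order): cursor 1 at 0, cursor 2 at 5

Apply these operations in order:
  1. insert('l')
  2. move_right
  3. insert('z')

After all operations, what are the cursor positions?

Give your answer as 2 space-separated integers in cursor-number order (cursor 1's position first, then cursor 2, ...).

After op 1 (insert('l')): buffer="lspfjxlmsh" (len 10), cursors c1@1 c2@7, authorship 1.....2...
After op 2 (move_right): buffer="lspfjxlmsh" (len 10), cursors c1@2 c2@8, authorship 1.....2...
After op 3 (insert('z')): buffer="lszpfjxlmzsh" (len 12), cursors c1@3 c2@10, authorship 1.1....2.2..

Answer: 3 10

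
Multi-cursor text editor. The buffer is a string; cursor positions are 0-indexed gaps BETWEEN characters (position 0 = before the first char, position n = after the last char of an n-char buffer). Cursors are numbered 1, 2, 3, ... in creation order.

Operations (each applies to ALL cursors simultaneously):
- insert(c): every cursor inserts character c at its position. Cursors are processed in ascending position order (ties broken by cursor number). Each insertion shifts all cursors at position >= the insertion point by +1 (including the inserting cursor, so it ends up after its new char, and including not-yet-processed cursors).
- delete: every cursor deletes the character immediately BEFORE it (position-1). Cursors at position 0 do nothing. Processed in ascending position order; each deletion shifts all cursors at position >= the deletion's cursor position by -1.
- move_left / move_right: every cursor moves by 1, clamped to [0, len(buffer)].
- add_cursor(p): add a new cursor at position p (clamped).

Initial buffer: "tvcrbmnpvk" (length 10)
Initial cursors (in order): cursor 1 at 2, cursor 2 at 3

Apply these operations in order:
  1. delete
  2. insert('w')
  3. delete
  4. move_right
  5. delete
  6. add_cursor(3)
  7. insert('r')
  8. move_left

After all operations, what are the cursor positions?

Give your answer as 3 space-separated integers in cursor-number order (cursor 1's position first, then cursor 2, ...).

Answer: 1 1 5

Derivation:
After op 1 (delete): buffer="trbmnpvk" (len 8), cursors c1@1 c2@1, authorship ........
After op 2 (insert('w')): buffer="twwrbmnpvk" (len 10), cursors c1@3 c2@3, authorship .12.......
After op 3 (delete): buffer="trbmnpvk" (len 8), cursors c1@1 c2@1, authorship ........
After op 4 (move_right): buffer="trbmnpvk" (len 8), cursors c1@2 c2@2, authorship ........
After op 5 (delete): buffer="bmnpvk" (len 6), cursors c1@0 c2@0, authorship ......
After op 6 (add_cursor(3)): buffer="bmnpvk" (len 6), cursors c1@0 c2@0 c3@3, authorship ......
After op 7 (insert('r')): buffer="rrbmnrpvk" (len 9), cursors c1@2 c2@2 c3@6, authorship 12...3...
After op 8 (move_left): buffer="rrbmnrpvk" (len 9), cursors c1@1 c2@1 c3@5, authorship 12...3...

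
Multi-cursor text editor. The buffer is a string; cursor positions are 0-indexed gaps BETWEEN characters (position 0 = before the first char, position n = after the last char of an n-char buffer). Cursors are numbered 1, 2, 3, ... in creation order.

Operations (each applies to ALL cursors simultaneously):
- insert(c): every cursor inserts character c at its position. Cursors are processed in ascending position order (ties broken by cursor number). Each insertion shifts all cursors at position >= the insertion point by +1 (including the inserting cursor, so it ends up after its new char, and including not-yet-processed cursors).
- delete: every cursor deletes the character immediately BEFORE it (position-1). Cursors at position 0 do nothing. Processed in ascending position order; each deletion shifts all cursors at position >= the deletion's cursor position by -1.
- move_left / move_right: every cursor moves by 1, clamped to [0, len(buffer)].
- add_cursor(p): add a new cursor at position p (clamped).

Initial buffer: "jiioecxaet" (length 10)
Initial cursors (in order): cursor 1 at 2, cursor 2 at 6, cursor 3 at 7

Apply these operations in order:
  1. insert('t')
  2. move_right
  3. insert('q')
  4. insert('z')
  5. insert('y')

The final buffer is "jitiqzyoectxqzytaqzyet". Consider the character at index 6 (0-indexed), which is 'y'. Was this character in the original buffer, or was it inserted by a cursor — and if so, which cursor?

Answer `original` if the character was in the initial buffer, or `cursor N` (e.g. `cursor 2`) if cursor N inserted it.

Answer: cursor 1

Derivation:
After op 1 (insert('t')): buffer="jitioectxtaet" (len 13), cursors c1@3 c2@8 c3@10, authorship ..1....2.3...
After op 2 (move_right): buffer="jitioectxtaet" (len 13), cursors c1@4 c2@9 c3@11, authorship ..1....2.3...
After op 3 (insert('q')): buffer="jitiqoectxqtaqet" (len 16), cursors c1@5 c2@11 c3@14, authorship ..1.1...2.23.3..
After op 4 (insert('z')): buffer="jitiqzoectxqztaqzet" (len 19), cursors c1@6 c2@13 c3@17, authorship ..1.11...2.223.33..
After op 5 (insert('y')): buffer="jitiqzyoectxqzytaqzyet" (len 22), cursors c1@7 c2@15 c3@20, authorship ..1.111...2.2223.333..
Authorship (.=original, N=cursor N): . . 1 . 1 1 1 . . . 2 . 2 2 2 3 . 3 3 3 . .
Index 6: author = 1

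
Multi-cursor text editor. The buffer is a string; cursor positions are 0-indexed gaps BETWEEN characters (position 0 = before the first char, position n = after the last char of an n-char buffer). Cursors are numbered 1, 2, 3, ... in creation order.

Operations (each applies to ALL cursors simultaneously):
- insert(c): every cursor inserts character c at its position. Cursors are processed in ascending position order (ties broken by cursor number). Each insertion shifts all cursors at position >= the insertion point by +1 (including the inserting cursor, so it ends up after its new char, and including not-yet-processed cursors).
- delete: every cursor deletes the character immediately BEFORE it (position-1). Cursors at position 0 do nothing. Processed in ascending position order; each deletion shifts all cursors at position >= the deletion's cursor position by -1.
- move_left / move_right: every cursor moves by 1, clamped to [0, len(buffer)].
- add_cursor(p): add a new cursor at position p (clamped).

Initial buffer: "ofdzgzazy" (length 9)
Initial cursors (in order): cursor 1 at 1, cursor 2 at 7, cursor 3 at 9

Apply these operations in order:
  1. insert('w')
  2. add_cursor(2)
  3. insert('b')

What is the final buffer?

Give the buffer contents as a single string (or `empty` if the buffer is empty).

Answer: owbbfdzgzawbzywb

Derivation:
After op 1 (insert('w')): buffer="owfdzgzawzyw" (len 12), cursors c1@2 c2@9 c3@12, authorship .1......2..3
After op 2 (add_cursor(2)): buffer="owfdzgzawzyw" (len 12), cursors c1@2 c4@2 c2@9 c3@12, authorship .1......2..3
After op 3 (insert('b')): buffer="owbbfdzgzawbzywb" (len 16), cursors c1@4 c4@4 c2@12 c3@16, authorship .114......22..33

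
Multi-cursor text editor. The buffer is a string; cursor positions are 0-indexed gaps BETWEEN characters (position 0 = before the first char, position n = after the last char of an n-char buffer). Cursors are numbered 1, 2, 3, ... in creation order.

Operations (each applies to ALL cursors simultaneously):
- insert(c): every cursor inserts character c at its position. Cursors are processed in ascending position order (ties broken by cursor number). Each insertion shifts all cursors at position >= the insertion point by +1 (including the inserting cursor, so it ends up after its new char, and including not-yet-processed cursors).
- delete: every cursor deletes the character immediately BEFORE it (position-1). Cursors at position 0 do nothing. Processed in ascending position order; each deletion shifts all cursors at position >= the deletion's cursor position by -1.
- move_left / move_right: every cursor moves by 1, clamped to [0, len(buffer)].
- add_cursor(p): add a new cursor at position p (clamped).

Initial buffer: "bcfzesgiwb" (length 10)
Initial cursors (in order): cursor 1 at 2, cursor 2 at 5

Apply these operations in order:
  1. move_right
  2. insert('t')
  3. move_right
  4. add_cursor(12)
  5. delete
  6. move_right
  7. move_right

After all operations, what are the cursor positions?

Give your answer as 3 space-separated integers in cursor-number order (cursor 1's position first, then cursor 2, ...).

After op 1 (move_right): buffer="bcfzesgiwb" (len 10), cursors c1@3 c2@6, authorship ..........
After op 2 (insert('t')): buffer="bcftzestgiwb" (len 12), cursors c1@4 c2@8, authorship ...1...2....
After op 3 (move_right): buffer="bcftzestgiwb" (len 12), cursors c1@5 c2@9, authorship ...1...2....
After op 4 (add_cursor(12)): buffer="bcftzestgiwb" (len 12), cursors c1@5 c2@9 c3@12, authorship ...1...2....
After op 5 (delete): buffer="bcftestiw" (len 9), cursors c1@4 c2@7 c3@9, authorship ...1..2..
After op 6 (move_right): buffer="bcftestiw" (len 9), cursors c1@5 c2@8 c3@9, authorship ...1..2..
After op 7 (move_right): buffer="bcftestiw" (len 9), cursors c1@6 c2@9 c3@9, authorship ...1..2..

Answer: 6 9 9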